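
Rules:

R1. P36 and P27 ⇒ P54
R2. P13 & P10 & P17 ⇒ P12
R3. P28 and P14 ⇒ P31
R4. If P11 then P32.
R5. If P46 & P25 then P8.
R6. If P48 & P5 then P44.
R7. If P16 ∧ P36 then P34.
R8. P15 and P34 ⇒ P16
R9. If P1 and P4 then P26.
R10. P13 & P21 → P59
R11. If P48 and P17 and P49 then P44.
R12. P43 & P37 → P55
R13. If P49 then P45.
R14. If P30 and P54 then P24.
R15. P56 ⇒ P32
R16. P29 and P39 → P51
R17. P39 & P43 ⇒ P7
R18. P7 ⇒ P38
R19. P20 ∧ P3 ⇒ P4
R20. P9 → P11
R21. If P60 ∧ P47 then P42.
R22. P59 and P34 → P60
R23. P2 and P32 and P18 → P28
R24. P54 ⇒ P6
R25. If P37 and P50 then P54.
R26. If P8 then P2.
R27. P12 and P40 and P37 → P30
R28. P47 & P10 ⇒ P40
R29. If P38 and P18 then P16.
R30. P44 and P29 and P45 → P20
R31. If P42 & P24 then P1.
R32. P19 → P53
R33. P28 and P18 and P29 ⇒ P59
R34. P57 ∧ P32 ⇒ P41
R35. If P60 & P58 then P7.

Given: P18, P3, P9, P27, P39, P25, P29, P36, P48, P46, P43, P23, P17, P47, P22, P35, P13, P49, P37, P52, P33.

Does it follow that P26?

No

Forward chaining from the given facts derives: P54, P8, P44, P55, P45, P51, P7, P38, P11, P6, P2, P16, P20, P32, P34, P4, P28, P59, P60, P42.
The only rule concluding P26 is R9, which needs P1; that is never established.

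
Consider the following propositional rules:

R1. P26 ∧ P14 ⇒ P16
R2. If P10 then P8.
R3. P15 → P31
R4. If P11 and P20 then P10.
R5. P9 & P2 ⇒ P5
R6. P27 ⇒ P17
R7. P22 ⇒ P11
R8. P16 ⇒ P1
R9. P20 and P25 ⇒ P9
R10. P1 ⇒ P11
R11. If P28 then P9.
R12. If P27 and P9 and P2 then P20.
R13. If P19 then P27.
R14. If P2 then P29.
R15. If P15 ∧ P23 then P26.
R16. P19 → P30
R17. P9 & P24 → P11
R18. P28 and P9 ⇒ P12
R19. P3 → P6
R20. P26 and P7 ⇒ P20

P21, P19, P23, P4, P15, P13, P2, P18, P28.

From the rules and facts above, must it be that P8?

Forward chaining from the given facts derives: P31, P9, P27, P29, P26, P30, P12, P5, P17, P20.
The only rule concluding P8 is R2, which needs P10; that is never established.

No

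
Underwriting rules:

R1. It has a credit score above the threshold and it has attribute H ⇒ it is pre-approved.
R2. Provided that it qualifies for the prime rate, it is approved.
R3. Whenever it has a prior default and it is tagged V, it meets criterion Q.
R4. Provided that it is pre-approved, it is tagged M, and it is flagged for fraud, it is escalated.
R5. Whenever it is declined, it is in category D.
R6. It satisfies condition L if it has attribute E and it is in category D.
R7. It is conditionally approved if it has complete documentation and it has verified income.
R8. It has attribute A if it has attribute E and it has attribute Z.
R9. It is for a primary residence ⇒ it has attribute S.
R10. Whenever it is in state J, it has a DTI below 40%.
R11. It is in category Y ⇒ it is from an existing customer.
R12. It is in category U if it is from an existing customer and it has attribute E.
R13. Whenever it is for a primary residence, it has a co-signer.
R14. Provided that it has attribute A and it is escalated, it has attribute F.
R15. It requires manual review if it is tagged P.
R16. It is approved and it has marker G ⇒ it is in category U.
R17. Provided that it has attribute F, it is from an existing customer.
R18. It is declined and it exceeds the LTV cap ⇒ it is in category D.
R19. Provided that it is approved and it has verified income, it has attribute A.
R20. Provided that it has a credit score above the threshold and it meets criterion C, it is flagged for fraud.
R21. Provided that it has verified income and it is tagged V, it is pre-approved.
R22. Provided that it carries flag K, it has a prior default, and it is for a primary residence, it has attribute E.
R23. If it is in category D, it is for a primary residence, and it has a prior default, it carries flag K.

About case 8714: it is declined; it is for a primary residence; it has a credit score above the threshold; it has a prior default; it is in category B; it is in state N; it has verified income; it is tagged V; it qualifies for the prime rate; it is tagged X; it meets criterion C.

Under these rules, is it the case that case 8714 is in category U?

Forward chaining from the given facts derives: is approved, meets criterion Q, is in category D, has attribute S, has a co-signer, has attribute A, is flagged for fraud, is pre-approved, carries flag K, has attribute E, satisfies condition L.
Rules concluding "it is in category U": R12 needs "it is from an existing customer"; R16 needs "it has marker G" — none of these are established.

No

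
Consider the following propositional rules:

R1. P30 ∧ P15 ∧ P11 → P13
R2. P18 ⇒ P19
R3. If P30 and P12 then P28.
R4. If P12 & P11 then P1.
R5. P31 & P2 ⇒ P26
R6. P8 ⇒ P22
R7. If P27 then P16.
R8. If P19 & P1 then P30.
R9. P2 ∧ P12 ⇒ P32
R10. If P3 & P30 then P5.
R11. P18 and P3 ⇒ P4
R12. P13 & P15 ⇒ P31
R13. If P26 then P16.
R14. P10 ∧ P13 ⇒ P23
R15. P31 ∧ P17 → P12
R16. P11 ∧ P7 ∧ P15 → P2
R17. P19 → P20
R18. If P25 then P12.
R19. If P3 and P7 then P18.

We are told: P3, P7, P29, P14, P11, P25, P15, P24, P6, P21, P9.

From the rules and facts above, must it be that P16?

Yes

P2  (by R16: P11, P7, P15)
P12  (by R18: P25)
P18  (by R19: P3, P7)
P19  (by R2: P18)
P1  (by R4: P12, P11)
P30  (by R8: P19, P1)
P13  (by R1: P30, P15, P11)
P31  (by R12: P13, P15)
P26  (by R5: P31, P2)
P16  (by R13: P26)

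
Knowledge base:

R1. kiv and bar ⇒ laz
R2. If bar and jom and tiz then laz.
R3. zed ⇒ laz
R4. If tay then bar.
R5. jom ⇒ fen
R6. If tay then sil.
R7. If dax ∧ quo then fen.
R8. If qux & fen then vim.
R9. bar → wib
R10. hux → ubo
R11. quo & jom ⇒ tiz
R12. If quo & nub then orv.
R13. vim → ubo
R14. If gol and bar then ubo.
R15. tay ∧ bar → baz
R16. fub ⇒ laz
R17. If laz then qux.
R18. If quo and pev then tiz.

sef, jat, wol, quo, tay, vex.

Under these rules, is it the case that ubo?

No

Forward chaining from the given facts derives: bar, sil, wib, baz.
Rules concluding ubo: R10 needs hux; R13 needs vim; R14 needs gol — none of these are established.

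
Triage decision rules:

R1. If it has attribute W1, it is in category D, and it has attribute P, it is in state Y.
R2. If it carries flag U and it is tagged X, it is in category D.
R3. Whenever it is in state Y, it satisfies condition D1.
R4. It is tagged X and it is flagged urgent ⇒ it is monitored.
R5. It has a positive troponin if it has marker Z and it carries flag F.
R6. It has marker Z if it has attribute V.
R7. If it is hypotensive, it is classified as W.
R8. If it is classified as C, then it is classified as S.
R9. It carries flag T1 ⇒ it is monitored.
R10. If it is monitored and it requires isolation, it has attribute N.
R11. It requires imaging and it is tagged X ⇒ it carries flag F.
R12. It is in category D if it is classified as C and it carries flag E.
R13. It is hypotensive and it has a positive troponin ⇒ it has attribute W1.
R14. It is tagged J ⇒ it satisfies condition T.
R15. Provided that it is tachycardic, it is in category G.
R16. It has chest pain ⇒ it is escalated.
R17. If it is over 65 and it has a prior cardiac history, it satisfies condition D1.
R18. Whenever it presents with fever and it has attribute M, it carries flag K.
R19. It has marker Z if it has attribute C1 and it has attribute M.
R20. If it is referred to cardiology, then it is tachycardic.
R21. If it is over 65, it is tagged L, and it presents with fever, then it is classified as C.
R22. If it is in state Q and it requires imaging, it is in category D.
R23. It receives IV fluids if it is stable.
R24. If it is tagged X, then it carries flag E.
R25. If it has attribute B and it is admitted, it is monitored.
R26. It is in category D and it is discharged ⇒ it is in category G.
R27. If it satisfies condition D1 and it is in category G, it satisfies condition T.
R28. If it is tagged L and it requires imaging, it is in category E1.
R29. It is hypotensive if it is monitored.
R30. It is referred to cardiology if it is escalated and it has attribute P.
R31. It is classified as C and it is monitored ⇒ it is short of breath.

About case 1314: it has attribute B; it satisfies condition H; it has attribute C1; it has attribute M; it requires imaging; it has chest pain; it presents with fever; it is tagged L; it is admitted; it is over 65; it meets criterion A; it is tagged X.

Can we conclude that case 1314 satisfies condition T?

Forward chaining from the given facts derives: carries flag F, is escalated, carries flag K, has marker Z, is classified as C, carries flag E, is monitored, is in category E1, is hypotensive, is short of breath, has a positive troponin, is classified as W, is classified as S, is in category D, has attribute W1.
Rules concluding "it satisfies condition T": R14 needs "it is tagged J"; R27 needs "it satisfies condition D1" — none of these are established.

No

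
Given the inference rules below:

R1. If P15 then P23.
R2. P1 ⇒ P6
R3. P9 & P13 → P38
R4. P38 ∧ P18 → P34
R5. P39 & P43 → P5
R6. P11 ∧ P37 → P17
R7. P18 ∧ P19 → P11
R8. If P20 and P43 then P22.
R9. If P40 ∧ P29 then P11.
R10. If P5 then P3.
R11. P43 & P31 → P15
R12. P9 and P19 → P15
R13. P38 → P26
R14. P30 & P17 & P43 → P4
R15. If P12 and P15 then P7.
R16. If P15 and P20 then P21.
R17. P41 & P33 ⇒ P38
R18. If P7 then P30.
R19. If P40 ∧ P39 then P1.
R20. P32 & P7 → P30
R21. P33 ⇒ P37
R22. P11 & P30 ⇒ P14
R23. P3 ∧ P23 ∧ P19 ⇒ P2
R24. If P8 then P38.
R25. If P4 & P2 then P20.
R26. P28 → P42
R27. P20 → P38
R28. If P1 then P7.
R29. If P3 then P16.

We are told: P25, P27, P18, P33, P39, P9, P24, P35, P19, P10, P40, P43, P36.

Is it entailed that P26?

P5  (by R5: P39, P43)
P11  (by R7: P18, P19)
P3  (by R10: P5)
P15  (by R12: P9, P19)
P1  (by R19: P40, P39)
P37  (by R21: P33)
P7  (by R28: P1)
P23  (by R1: P15)
P17  (by R6: P11, P37)
P30  (by R18: P7)
P2  (by R23: P3, P23, P19)
P4  (by R14: P30, P17, P43)
P20  (by R25: P4, P2)
P38  (by R27: P20)
P26  (by R13: P38)

Yes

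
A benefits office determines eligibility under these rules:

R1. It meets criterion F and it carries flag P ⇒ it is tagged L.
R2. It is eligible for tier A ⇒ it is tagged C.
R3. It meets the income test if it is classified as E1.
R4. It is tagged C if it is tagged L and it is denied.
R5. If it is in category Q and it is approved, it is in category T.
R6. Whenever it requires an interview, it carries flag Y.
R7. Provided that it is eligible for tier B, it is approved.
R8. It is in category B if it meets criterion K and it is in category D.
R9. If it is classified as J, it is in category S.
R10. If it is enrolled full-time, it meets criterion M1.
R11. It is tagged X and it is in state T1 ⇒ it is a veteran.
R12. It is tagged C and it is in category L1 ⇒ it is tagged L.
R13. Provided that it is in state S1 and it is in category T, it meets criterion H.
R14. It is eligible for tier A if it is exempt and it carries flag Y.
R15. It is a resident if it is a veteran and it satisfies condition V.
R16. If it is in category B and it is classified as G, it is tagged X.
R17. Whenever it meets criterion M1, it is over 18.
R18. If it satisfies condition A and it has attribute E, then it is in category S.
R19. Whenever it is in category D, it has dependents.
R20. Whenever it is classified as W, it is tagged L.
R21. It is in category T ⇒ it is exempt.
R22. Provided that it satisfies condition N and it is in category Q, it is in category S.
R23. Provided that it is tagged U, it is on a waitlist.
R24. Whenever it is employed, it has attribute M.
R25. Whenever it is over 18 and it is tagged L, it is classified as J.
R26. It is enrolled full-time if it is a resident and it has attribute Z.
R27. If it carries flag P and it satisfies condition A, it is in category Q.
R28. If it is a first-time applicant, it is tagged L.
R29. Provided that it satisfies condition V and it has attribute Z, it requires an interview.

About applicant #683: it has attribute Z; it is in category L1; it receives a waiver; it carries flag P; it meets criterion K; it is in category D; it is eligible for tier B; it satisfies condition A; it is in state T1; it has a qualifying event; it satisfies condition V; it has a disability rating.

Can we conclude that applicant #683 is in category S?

No

Forward chaining from the given facts derives: is approved, is in category B, has dependents, is in category Q, requires an interview, is in category T, carries flag Y, is exempt, is eligible for tier A, is tagged C, is tagged L.
Rules concluding "it is in category S": R9 needs "it is classified as J"; R18 needs "it has attribute E"; R22 needs "it satisfies condition N" — none of these are established.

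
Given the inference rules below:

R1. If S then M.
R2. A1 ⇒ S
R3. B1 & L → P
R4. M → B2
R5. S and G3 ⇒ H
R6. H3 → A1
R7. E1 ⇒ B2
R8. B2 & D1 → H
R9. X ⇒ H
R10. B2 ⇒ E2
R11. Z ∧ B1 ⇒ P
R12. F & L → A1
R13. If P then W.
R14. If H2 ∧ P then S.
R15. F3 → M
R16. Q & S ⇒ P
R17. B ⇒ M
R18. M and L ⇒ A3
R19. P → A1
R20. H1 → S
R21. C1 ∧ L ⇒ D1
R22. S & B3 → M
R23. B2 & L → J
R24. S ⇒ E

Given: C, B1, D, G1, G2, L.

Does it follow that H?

Forward chaining from the given facts derives: P, W, A1, S, E, M, B2, E2, A3, J.
Rules concluding H: R5 needs G3; R8 needs D1; R9 needs X — none of these are established.

No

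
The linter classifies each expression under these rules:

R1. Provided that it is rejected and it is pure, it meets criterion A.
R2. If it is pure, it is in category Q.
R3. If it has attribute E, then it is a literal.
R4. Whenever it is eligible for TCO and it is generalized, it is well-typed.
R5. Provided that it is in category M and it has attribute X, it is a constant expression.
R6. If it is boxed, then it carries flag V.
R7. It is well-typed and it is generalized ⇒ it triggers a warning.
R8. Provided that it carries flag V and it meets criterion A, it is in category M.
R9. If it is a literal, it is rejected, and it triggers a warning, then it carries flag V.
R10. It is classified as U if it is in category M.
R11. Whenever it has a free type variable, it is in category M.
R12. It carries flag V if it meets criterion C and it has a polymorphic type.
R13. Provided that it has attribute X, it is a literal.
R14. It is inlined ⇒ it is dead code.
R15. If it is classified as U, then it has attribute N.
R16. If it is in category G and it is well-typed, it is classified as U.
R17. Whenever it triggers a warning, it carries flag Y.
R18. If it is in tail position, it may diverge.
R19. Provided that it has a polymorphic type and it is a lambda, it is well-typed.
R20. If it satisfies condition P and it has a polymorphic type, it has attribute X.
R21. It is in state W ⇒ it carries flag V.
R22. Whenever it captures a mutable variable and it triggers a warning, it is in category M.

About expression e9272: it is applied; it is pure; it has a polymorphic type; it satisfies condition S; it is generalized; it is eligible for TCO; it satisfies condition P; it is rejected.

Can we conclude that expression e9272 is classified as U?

Yes

By R1 (it is rejected, it is pure): it meets criterion A.
By R4 (it is eligible for TCO, it is generalized): it is well-typed.
By R7 (it is well-typed, it is generalized): it triggers a warning.
By R20 (it satisfies condition P, it has a polymorphic type): it has attribute X.
By R13 (it has attribute X): it is a literal.
By R9 (it is a literal, it is rejected, it triggers a warning): it carries flag V.
By R8 (it carries flag V, it meets criterion A): it is in category M.
By R10 (it is in category M): it is classified as U.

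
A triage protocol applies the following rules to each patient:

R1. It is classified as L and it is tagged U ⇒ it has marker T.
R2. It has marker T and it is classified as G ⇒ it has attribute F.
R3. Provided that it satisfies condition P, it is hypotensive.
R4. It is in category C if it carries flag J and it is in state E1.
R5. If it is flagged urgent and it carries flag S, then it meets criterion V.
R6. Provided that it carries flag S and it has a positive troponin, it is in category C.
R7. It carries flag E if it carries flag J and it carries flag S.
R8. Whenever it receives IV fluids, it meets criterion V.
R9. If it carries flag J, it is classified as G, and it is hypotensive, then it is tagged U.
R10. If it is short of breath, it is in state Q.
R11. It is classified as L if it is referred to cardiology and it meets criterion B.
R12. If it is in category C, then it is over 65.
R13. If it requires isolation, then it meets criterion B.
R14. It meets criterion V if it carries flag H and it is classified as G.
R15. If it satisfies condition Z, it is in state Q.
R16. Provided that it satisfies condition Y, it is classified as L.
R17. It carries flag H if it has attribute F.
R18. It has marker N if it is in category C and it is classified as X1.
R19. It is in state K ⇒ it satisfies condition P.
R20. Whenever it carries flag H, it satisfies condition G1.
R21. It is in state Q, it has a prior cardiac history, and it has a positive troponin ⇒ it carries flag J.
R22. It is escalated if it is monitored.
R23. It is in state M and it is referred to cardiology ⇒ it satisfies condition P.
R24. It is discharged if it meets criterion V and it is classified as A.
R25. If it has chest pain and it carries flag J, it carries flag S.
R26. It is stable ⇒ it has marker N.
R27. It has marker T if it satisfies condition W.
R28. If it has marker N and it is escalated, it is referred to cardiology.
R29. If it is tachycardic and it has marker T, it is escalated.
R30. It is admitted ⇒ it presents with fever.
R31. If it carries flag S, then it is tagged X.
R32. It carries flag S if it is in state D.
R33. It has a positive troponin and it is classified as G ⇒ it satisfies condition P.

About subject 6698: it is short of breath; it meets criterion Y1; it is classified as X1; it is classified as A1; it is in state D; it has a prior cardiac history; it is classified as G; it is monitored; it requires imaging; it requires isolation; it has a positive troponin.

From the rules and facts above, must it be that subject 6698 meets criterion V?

Yes

By R10 (it is short of breath): it is in state Q.
By R13 (it requires isolation): it meets criterion B.
By R21 (it is in state Q, it has a prior cardiac history, it has a positive troponin): it carries flag J.
By R22 (it is monitored): it is escalated.
By R32 (it is in state D): it carries flag S.
By R33 (it has a positive troponin, it is classified as G): it satisfies condition P.
By R3 (it satisfies condition P): it is hypotensive.
By R6 (it carries flag S, it has a positive troponin): it is in category C.
By R9 (it carries flag J, it is classified as G, it is hypotensive): it is tagged U.
By R18 (it is in category C, it is classified as X1): it has marker N.
By R28 (it has marker N, it is escalated): it is referred to cardiology.
By R11 (it is referred to cardiology, it meets criterion B): it is classified as L.
By R1 (it is classified as L, it is tagged U): it has marker T.
By R2 (it has marker T, it is classified as G): it has attribute F.
By R17 (it has attribute F): it carries flag H.
By R14 (it carries flag H, it is classified as G): it meets criterion V.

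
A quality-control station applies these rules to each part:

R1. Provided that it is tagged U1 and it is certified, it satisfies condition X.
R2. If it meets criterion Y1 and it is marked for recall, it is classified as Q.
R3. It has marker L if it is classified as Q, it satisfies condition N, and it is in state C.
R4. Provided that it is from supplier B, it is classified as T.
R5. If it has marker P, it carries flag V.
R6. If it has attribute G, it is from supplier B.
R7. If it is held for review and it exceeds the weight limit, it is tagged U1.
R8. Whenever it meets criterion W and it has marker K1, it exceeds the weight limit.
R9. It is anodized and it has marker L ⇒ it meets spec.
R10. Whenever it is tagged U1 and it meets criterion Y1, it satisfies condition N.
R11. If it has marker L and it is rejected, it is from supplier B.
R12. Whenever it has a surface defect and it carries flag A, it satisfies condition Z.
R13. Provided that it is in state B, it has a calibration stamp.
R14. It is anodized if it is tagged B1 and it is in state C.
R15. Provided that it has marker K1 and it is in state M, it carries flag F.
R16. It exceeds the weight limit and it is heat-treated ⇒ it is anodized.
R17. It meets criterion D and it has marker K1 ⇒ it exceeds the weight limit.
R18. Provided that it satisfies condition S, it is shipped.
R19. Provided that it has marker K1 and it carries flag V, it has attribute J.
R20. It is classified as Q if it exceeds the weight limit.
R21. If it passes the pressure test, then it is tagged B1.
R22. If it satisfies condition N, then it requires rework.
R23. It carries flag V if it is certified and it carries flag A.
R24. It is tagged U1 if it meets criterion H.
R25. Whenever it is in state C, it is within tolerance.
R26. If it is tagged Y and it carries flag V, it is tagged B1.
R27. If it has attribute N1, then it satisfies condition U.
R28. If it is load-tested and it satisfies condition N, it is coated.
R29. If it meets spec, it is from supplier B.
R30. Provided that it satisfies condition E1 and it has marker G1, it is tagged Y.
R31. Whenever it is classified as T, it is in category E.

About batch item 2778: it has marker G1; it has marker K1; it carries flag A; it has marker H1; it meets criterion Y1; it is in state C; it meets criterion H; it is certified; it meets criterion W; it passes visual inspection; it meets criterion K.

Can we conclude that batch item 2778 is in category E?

No

Forward chaining from the given facts derives: exceeds the weight limit, is classified as Q, carries flag V, is tagged U1, is within tolerance, satisfies condition X, satisfies condition N, has attribute J, requires rework, has marker L.
The only rule concluding "it is in category E" is R31, which needs "it is classified as T"; that is never established.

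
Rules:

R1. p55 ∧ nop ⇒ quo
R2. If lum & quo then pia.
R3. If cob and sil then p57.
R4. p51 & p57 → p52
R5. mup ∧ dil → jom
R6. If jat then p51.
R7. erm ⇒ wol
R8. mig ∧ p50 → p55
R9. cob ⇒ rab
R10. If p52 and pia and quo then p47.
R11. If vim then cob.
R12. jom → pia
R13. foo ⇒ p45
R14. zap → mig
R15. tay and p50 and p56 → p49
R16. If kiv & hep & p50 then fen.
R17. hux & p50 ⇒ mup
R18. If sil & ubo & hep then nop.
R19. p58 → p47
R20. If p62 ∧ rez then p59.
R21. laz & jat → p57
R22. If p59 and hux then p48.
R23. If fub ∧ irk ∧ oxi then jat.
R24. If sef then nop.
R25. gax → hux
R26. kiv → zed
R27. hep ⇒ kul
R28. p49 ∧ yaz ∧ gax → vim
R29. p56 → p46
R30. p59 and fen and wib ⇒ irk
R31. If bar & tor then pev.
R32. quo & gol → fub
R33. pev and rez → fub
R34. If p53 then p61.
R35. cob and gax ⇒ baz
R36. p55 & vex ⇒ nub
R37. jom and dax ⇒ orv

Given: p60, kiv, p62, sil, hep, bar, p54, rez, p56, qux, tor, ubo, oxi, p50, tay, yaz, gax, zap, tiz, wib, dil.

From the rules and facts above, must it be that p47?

mig  (by R14: zap)
p49  (by R15: tay, p50, p56)
fen  (by R16: kiv, hep, p50)
nop  (by R18: sil, ubo, hep)
p59  (by R20: p62, rez)
hux  (by R25: gax)
vim  (by R28: p49, yaz, gax)
irk  (by R30: p59, fen, wib)
pev  (by R31: bar, tor)
fub  (by R33: pev, rez)
p55  (by R8: mig, p50)
cob  (by R11: vim)
mup  (by R17: hux, p50)
jat  (by R23: fub, irk, oxi)
quo  (by R1: p55, nop)
p57  (by R3: cob, sil)
jom  (by R5: mup, dil)
p51  (by R6: jat)
pia  (by R12: jom)
p52  (by R4: p51, p57)
p47  (by R10: p52, pia, quo)

Yes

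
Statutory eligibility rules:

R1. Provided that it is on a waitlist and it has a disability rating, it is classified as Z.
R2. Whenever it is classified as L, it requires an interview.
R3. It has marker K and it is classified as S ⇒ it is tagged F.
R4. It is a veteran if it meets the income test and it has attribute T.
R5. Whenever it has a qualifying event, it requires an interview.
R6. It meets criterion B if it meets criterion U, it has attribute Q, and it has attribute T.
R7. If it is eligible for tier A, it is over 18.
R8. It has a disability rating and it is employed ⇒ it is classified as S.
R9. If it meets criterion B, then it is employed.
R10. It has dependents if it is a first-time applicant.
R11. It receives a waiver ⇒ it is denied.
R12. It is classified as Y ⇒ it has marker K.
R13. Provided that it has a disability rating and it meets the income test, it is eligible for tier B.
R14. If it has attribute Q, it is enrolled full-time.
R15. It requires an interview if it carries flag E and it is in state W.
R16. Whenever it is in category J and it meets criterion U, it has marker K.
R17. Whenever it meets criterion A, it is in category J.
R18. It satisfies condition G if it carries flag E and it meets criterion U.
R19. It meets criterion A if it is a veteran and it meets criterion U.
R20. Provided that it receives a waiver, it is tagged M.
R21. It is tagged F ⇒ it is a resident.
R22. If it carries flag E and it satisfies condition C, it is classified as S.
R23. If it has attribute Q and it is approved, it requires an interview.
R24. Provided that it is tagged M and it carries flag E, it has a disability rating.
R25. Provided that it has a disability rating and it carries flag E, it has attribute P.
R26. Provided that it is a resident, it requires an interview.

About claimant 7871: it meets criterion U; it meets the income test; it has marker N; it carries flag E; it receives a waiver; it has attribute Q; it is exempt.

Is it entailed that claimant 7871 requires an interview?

Forward chaining from the given facts derives: is denied, is enrolled full-time, satisfies condition G, is tagged M, has a disability rating, has attribute P, is eligible for tier B.
Rules concluding "it requires an interview": R2 needs "it is classified as L"; R5 needs "it has a qualifying event"; R15 needs "it is in state W"; R23 needs "it is approved"; R26 needs "it is a resident" — none of these are established.

No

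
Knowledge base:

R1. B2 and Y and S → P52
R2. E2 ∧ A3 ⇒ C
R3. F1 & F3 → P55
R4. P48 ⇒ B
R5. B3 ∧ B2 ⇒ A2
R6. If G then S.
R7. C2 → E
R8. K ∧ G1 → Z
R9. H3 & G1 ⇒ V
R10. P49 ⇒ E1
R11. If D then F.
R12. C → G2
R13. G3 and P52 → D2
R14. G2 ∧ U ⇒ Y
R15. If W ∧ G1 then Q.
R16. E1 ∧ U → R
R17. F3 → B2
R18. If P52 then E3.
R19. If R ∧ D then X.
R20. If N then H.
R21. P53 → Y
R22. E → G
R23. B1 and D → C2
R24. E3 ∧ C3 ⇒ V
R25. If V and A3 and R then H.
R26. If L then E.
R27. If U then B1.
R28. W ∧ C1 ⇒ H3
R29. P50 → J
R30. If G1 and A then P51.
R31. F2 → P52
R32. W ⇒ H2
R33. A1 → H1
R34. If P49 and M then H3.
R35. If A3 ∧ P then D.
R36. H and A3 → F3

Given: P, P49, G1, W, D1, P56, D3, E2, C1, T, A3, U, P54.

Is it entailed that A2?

No

Forward chaining from the given facts derives: C, E1, G2, Y, Q, R, B1, H3, H2, D, V, F, X, C2, H, F3, E, B2, G, S, P52, E3.
The only rule concluding A2 is R5, which needs B3; that is never established.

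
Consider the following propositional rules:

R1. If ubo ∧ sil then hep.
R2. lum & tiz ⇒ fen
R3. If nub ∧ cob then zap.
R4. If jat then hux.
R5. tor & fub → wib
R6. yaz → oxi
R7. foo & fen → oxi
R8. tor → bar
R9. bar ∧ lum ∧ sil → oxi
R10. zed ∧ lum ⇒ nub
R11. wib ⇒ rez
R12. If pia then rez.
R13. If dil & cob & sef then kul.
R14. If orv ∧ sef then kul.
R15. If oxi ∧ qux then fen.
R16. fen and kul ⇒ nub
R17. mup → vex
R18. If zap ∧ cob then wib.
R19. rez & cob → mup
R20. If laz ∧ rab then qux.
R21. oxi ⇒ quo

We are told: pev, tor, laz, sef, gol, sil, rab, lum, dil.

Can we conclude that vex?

Forward chaining from the given facts derives: bar, oxi, qux, quo, fen.
The only rule concluding vex is R17, which needs mup; that is never established.

No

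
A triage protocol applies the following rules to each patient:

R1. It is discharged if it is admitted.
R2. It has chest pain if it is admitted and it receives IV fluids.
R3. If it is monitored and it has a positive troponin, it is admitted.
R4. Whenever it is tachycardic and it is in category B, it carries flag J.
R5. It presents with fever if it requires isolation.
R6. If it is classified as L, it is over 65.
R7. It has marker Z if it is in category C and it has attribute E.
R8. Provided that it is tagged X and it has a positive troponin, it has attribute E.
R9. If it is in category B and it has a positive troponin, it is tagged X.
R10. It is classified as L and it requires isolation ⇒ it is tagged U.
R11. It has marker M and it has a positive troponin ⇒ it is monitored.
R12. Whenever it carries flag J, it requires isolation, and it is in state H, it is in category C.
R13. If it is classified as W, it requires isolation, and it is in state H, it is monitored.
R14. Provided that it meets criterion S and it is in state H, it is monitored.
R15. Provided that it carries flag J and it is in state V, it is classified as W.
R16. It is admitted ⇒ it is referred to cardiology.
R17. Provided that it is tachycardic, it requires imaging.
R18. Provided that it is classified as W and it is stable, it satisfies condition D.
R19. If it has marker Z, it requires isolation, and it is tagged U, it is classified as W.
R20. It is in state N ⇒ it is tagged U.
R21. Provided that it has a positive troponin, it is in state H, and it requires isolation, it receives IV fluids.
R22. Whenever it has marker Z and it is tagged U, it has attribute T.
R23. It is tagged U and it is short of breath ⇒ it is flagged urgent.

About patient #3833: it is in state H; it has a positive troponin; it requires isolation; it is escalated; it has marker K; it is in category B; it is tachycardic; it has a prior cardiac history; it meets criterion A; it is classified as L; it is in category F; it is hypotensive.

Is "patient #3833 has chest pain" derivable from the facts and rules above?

By R4 (it is tachycardic, it is in category B): it carries flag J.
By R9 (it is in category B, it has a positive troponin): it is tagged X.
By R10 (it is classified as L, it requires isolation): it is tagged U.
By R12 (it carries flag J, it requires isolation, it is in state H): it is in category C.
By R21 (it has a positive troponin, it is in state H, it requires isolation): it receives IV fluids.
By R8 (it is tagged X, it has a positive troponin): it has attribute E.
By R7 (it is in category C, it has attribute E): it has marker Z.
By R19 (it has marker Z, it requires isolation, it is tagged U): it is classified as W.
By R13 (it is classified as W, it requires isolation, it is in state H): it is monitored.
By R3 (it is monitored, it has a positive troponin): it is admitted.
By R2 (it is admitted, it receives IV fluids): it has chest pain.

Yes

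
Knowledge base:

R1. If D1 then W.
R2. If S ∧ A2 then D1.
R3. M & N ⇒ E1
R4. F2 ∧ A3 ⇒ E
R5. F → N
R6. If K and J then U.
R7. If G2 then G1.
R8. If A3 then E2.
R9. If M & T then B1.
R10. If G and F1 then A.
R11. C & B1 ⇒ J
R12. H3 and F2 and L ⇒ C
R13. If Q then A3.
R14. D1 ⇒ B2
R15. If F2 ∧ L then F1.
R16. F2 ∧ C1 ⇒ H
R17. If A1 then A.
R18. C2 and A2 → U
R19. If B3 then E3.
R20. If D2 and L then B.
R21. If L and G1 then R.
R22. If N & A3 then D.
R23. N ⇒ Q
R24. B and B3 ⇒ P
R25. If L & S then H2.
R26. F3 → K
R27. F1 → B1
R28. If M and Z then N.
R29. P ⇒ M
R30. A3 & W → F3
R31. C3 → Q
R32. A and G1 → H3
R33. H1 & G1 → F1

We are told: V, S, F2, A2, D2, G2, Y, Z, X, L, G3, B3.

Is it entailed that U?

No

Forward chaining from the given facts derives: D1, G1, B2, F1, E3, B, R, P, H2, B1, M, W, N, E1, Q, A3, D, F3, E, E2, K.
Rules concluding U: R6 needs J; R18 needs C2 — none of these are established.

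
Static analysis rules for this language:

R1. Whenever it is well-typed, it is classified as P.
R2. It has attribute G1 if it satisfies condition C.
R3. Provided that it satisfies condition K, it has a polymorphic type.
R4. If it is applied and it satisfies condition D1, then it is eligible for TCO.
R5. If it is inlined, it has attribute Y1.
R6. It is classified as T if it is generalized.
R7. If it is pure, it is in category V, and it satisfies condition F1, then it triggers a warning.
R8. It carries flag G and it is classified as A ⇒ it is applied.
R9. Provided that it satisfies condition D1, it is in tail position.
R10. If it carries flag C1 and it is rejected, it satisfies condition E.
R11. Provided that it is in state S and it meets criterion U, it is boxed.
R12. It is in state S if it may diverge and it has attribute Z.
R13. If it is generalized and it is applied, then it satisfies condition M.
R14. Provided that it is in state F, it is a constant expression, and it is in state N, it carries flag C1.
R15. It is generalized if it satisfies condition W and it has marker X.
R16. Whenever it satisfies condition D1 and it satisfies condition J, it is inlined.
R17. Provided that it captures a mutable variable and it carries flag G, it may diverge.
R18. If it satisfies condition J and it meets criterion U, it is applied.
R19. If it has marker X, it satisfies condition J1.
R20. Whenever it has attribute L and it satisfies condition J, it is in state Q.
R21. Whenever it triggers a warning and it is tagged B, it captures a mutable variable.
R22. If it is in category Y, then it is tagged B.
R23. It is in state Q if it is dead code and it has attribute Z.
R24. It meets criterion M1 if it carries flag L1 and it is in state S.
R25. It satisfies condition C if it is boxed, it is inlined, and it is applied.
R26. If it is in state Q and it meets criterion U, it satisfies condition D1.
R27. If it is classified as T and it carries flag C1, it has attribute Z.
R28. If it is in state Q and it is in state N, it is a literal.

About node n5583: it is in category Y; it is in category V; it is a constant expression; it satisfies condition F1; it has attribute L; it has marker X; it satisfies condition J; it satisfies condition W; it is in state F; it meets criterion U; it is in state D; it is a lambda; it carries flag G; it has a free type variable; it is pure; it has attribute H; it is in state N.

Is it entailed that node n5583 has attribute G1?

Yes

By R7 (it is pure, it is in category V, it satisfies condition F1): it triggers a warning.
By R14 (it is in state F, it is a constant expression, it is in state N): it carries flag C1.
By R15 (it satisfies condition W, it has marker X): it is generalized.
By R18 (it satisfies condition J, it meets criterion U): it is applied.
By R20 (it has attribute L, it satisfies condition J): it is in state Q.
By R22 (it is in category Y): it is tagged B.
By R26 (it is in state Q, it meets criterion U): it satisfies condition D1.
By R6 (it is generalized): it is classified as T.
By R16 (it satisfies condition D1, it satisfies condition J): it is inlined.
By R21 (it triggers a warning, it is tagged B): it captures a mutable variable.
By R27 (it is classified as T, it carries flag C1): it has attribute Z.
By R17 (it captures a mutable variable, it carries flag G): it may diverge.
By R12 (it may diverge, it has attribute Z): it is in state S.
By R11 (it is in state S, it meets criterion U): it is boxed.
By R25 (it is boxed, it is inlined, it is applied): it satisfies condition C.
By R2 (it satisfies condition C): it has attribute G1.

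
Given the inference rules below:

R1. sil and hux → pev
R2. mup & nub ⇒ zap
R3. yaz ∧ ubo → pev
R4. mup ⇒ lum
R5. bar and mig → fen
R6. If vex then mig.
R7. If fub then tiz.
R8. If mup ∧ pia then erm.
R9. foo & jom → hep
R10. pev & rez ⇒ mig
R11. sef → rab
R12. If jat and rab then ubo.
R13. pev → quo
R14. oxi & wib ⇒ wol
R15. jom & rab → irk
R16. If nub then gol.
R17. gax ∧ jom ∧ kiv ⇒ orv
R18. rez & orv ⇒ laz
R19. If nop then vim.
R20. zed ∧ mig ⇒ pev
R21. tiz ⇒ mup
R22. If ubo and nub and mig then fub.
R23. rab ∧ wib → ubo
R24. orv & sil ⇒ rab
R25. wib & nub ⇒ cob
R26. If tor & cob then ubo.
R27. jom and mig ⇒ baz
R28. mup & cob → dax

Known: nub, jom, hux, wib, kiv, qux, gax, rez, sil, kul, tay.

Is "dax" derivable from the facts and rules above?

Yes

pev  (by R1: sil, hux)
mig  (by R10: pev, rez)
orv  (by R17: gax, jom, kiv)
rab  (by R24: orv, sil)
cob  (by R25: wib, nub)
ubo  (by R23: rab, wib)
fub  (by R22: ubo, nub, mig)
tiz  (by R7: fub)
mup  (by R21: tiz)
dax  (by R28: mup, cob)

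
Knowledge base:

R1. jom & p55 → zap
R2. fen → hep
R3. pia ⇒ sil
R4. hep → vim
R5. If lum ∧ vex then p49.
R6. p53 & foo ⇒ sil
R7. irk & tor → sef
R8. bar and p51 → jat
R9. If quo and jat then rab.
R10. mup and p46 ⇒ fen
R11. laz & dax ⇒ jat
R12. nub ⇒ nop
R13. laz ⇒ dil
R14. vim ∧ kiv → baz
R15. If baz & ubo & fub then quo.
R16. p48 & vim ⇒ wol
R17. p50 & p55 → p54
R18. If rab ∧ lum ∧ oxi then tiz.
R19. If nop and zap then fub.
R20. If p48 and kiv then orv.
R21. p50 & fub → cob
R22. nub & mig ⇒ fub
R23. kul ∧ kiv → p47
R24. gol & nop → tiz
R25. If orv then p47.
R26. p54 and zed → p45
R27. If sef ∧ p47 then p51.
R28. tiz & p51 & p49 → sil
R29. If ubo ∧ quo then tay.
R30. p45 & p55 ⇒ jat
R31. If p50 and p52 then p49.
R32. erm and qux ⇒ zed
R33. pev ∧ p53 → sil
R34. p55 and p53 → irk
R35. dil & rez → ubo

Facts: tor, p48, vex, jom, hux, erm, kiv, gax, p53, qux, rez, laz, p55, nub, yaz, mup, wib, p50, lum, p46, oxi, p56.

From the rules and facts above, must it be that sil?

Yes

zap  (by R1: jom, p55)
p49  (by R5: lum, vex)
fen  (by R10: mup, p46)
nop  (by R12: nub)
dil  (by R13: laz)
p54  (by R17: p50, p55)
fub  (by R19: nop, zap)
orv  (by R20: p48, kiv)
p47  (by R25: orv)
zed  (by R32: erm, qux)
irk  (by R34: p55, p53)
ubo  (by R35: dil, rez)
hep  (by R2: fen)
vim  (by R4: hep)
sef  (by R7: irk, tor)
baz  (by R14: vim, kiv)
quo  (by R15: baz, ubo, fub)
p45  (by R26: p54, zed)
p51  (by R27: sef, p47)
jat  (by R30: p45, p55)
rab  (by R9: quo, jat)
tiz  (by R18: rab, lum, oxi)
sil  (by R28: tiz, p51, p49)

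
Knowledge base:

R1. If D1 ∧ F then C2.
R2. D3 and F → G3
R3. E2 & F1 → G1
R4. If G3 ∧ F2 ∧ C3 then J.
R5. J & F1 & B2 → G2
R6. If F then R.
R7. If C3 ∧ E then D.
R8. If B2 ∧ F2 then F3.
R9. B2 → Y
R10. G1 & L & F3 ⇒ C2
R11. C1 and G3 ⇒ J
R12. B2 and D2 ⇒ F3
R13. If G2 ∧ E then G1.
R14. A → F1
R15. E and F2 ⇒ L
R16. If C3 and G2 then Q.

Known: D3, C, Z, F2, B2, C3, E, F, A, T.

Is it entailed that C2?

G3  (by R2: D3, F)
J  (by R4: G3, F2, C3)
F3  (by R8: B2, F2)
F1  (by R14: A)
L  (by R15: E, F2)
G2  (by R5: J, F1, B2)
G1  (by R13: G2, E)
C2  (by R10: G1, L, F3)

Yes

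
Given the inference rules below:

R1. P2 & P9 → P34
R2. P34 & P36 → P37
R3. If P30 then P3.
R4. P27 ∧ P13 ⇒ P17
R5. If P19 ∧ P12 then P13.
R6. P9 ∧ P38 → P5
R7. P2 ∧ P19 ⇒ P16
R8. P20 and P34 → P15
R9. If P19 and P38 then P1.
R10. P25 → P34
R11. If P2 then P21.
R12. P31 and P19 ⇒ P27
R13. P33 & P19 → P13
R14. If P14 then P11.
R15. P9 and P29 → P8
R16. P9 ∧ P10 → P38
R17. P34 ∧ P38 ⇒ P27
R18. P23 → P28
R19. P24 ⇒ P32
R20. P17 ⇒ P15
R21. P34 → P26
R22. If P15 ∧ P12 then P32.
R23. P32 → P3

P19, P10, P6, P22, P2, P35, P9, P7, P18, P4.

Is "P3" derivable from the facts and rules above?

No

Forward chaining from the given facts derives: P34, P16, P21, P38, P27, P26, P5, P1.
Rules concluding P3: R3 needs P30; R23 needs P32 — none of these are established.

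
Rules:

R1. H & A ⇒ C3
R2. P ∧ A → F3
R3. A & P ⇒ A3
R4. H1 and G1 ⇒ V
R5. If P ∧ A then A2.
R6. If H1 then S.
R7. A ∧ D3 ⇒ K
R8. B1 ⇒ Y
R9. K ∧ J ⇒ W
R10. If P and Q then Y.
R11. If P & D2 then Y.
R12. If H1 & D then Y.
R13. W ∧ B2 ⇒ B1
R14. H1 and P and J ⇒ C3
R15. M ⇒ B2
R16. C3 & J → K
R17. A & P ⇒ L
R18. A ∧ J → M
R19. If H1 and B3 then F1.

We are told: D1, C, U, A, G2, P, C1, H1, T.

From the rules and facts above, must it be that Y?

No

Forward chaining from the given facts derives: F3, A3, A2, S, L.
Rules concluding Y: R8 needs B1; R10 needs Q; R11 needs D2; R12 needs D — none of these are established.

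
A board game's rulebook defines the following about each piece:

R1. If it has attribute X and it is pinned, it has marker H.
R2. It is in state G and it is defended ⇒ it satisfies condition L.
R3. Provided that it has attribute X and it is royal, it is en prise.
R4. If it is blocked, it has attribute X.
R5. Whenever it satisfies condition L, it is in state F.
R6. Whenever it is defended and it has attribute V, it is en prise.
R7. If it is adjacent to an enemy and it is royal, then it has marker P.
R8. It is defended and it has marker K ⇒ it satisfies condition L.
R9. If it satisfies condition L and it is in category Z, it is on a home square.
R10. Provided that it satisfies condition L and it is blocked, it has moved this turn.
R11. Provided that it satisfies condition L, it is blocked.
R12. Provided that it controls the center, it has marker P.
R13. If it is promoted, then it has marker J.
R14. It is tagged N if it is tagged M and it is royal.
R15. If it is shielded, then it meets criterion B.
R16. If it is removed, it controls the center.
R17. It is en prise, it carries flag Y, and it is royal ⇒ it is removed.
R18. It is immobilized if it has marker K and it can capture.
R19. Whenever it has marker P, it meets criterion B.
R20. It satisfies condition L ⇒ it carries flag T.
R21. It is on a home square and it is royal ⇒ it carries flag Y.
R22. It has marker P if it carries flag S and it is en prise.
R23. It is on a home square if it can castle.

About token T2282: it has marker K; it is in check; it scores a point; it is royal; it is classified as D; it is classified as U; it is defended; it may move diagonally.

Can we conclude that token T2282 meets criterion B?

No

Forward chaining from the given facts derives: satisfies condition L, is blocked, carries flag T, has attribute X, is in state F, has moved this turn, is en prise.
Rules concluding "it meets criterion B": R15 needs "it is shielded"; R19 needs "it has marker P" — none of these are established.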